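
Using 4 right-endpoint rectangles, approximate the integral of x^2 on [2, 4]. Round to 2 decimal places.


Right Riemann sum uses right endpoints of each subinterval.
Interval: [2, 4], n = 4
dx = (4 - 2) / 4 = 1/2
Right endpoints: [5/2, 3, 7/2, 4]
f values: [25/4, 9, 49/4, 16]
Sum = dx * (sum of f values)
= 1/2 * 87/2
= 87/4 = 21.75

21.75


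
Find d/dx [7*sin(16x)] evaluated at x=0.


Apply the chain rule to differentiate 7*sin(16x):
d/dx [7*sin(16x)]
= 7 * cos(16x) * d/dx(16x)
= 7 * 16 * cos(16x)
= 112 * cos(16x)
Evaluate at x = 0:
= 112 * cos(0)
= 112 * 1
= 112

112


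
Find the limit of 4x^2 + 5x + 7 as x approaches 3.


Since polynomials are continuous, we use direct substitution.
lim(x->3) of 4x^2 + 5x + 7
= 4 * 3^2 + 5 * 3 + 7
= 36 + 15 + 7
= 58

58


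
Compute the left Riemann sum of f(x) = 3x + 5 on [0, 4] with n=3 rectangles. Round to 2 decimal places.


Left Riemann sum uses left endpoints of each subinterval.
Interval: [0, 4], n = 3
dx = (4 - 0) / 3 = 4/3
Left endpoints: [0, 4/3, 8/3]
f values: [5, 9, 13]
Sum = dx * (sum of f values)
= 4/3 * 27
= 36 = 36.00

36.00


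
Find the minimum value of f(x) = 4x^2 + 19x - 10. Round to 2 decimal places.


For a quadratic f(x) = ax^2 + bx + c with a > 0, the minimum is at the vertex.
Vertex x-coordinate: x = -b/(2a)
x = -(19) / (2 * 4)
x = -19/8
Substitute back to find the minimum value:
f(-19/8) = 4 * (-19/8)^2 + 19 * (-19/8) - 10
= 361/16 - 361/8 - 10
= -521/16 ≈ -32.56

-32.56


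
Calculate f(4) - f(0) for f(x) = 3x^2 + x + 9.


Net change = f(b) - f(a)
f(x) = 3x^2 + x + 9
Compute f(4):
f(4) = 3 * 4^2 + 1 * 4 + 9
= 48 + 4 + 9
= 61
Compute f(0):
f(0) = 3 * 0^2 + 1 * 0 + 9
= 0 + 0 + 9
= 9
Net change = 61 - 9 = 52

52


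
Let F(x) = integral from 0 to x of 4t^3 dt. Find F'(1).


By the Fundamental Theorem of Calculus (Part 1):
If F(x) = integral from 0 to x of f(t) dt, then F'(x) = f(x)
Here f(t) = 4t^3
So F'(x) = 4x^3
Evaluate at x = 1:
F'(1) = 4 * 1^3
= 4 * 1
= 4

4


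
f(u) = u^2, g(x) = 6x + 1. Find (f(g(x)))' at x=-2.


Using the chain rule: (f(g(x)))' = f'(g(x)) * g'(x)
First, find g(-2):
g(-2) = 6 * (-2) + 1 = -11
Next, f'(u) = 2u
And g'(x) = 6
So f'(g(-2)) * g'(-2)
= 2 * (-11) * 6
= -132

-132


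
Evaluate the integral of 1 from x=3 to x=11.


The integral of a constant k over [a, b] equals k * (b - a).
integral from 3 to 11 of 1 dx
= 1 * (11 - 3)
= 1 * 8
= 8

8


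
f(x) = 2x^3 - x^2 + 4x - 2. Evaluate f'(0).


Differentiate f(x) = 2x^3 - x^2 + 4x - 2 term by term:
f'(x) = 6x^2 - 2x + 4
Substitute x = 0:
f'(0) = 6 * 0^2 - 2 * 0 + 4
= 0 + 0 + 4
= 4

4


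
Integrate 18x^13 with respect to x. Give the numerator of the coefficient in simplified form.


Apply the power rule for integration:
integral of ax^n dx = a/(n+1) * x^(n+1) + C
integral of 18x^13 dx
= 18/14 * x^14 + C
= 9/7 * x^14 + C
The coefficient in lowest terms is 9/7, and its numerator is 9

9


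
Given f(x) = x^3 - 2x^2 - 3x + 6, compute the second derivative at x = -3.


First derivative:
f'(x) = 3x^2 - 4x - 3
Second derivative:
f''(x) = 6x - 4
Substitute x = -3:
f''(-3) = 6 * (-3) - 4
= -18 - 4
= -22

-22


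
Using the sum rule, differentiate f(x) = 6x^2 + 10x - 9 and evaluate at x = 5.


Differentiate term by term using power and sum rules:
f(x) = 6x^2 + 10x - 9
f'(x) = 12x + 10
Substitute x = 5:
f'(5) = 12 * 5 + 10
= 60 + 10
= 70

70


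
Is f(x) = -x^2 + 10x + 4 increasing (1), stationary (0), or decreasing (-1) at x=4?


Compute f'(x) to determine behavior:
f'(x) = -2x + 10
f'(4) = -2 * 4 + 10
= -8 + 10
= 2
Since f'(4) > 0, the function is increasing (1)

1


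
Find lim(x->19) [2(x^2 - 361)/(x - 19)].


Direct substitution gives 0/0, so we factor the numerator.
Factor: 2(x^2 - 361) = 2 * (x - 19)(x + 19)
Cancel the common factor (x - 19):
2(x^2 - 361)/(x - 19) = 2 * (x + 19)
Now substitute x = 19:
= 2 * (19 + 19) = 76

76


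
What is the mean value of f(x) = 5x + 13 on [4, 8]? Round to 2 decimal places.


Average value = 1/(b-a) * integral from a to b of f(x) dx
First compute the integral of 5x + 13:
F(x) = (5/2)x^2 + 13x
F(8) = 5/2 * 64 + 13 * 8 = 264
F(4) = 5/2 * 16 + 13 * 4 = 92
Integral = 264 - 92 = 172
Average = 172 / (8 - 4) = 172 / 4
= 43 = 43.00

43.00


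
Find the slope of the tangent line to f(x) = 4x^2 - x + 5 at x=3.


The slope of the tangent line equals f'(x) at the point.
f(x) = 4x^2 - x + 5
f'(x) = 8x - 1
At x = 3:
f'(3) = 8 * 3 - 1
= 24 - 1
= 23

23


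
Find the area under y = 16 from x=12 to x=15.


The area under a constant function y = 16 is a rectangle.
Width = 15 - 12 = 3
Height = 16
Area = width * height
= 3 * 16
= 48

48


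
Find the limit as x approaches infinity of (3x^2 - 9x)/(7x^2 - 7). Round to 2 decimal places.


For limits at infinity with equal-degree polynomials,
we compare leading coefficients.
Numerator leading term: 3x^2
Denominator leading term: 7x^2
Divide both by x^2:
lim = (3 - 9/x) / (7 - 7/x^2)
As x -> infinity, the 1/x and 1/x^2 terms vanish:
= 3/7 ≈ 0.43

0.43


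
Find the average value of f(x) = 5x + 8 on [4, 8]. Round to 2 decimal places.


Average value = 1/(b-a) * integral from a to b of f(x) dx
First compute the integral of 5x + 8:
F(x) = (5/2)x^2 + 8x
F(8) = 5/2 * 64 + 8 * 8 = 224
F(4) = 5/2 * 16 + 8 * 4 = 72
Integral = 224 - 72 = 152
Average = 152 / (8 - 4) = 152 / 4
= 38 = 38.00

38.00


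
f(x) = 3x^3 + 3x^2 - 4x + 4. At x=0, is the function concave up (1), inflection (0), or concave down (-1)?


Concavity is determined by the sign of f''(x).
f(x) = 3x^3 + 3x^2 - 4x + 4
f'(x) = 9x^2 + 6x - 4
f''(x) = 18x + 6
f''(0) = 18 * 0 + 6
= 0 + 6
= 6
Since f''(0) > 0, the function is concave up (1)

1


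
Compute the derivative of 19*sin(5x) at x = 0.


Apply the chain rule to differentiate 19*sin(5x):
d/dx [19*sin(5x)]
= 19 * cos(5x) * d/dx(5x)
= 19 * 5 * cos(5x)
= 95 * cos(5x)
Evaluate at x = 0:
= 95 * cos(0)
= 95 * 1
= 95

95


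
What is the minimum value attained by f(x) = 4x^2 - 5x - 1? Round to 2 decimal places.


For a quadratic f(x) = ax^2 + bx + c with a > 0, the minimum is at the vertex.
Vertex x-coordinate: x = -b/(2a)
x = -(-5) / (2 * 4)
x = 5/8
Substitute back to find the minimum value:
f(5/8) = 4 * (5/8)^2 - 5 * (5/8) - 1
= 25/16 - 25/8 - 1
= -41/16 ≈ -2.56

-2.56


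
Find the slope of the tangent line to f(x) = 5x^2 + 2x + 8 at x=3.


The slope of the tangent line equals f'(x) at the point.
f(x) = 5x^2 + 2x + 8
f'(x) = 10x + 2
At x = 3:
f'(3) = 10 * 3 + 2
= 30 + 2
= 32

32


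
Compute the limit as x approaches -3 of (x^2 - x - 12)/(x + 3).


Direct substitution gives 0/0, so we factor the numerator.
Factor: (x^2 - x - 12) = (x + 3)(x - 4)
Cancel the common factor (x + 3):
(x^2 - x - 12)/(x + 3) = (x - 4)
Now substitute x = -3:
= (-3) - (4) = -7

-7


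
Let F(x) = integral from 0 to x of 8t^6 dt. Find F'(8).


By the Fundamental Theorem of Calculus (Part 1):
If F(x) = integral from 0 to x of f(t) dt, then F'(x) = f(x)
Here f(t) = 8t^6
So F'(x) = 8x^6
Evaluate at x = 8:
F'(8) = 8 * 8^6
= 8 * 262144
= 2097152

2097152


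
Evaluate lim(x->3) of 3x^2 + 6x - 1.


Since polynomials are continuous, we use direct substitution.
lim(x->3) of 3x^2 + 6x - 1
= 3 * 3^2 + 6 * 3 - 1
= 27 + 18 - 1
= 44

44


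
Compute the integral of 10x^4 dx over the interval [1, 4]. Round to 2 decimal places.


Find the antiderivative of 10x^4:
F(x) = 10/5 * x^5
Apply the Fundamental Theorem of Calculus:
F(4) - F(1)
= 10/5 * 4^5 - 10/5 * 1^5
= 10/5 * (1024 - 1)
= 10/5 * 1023
= 2046 = 2046.00

2046.00


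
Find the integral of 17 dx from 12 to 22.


The integral of a constant k over [a, b] equals k * (b - a).
integral from 12 to 22 of 17 dx
= 17 * (22 - 12)
= 17 * 10
= 170

170


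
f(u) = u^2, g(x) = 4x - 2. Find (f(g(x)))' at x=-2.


Using the chain rule: (f(g(x)))' = f'(g(x)) * g'(x)
First, find g(-2):
g(-2) = 4 * (-2) - 2 = -10
Next, f'(u) = 2u
And g'(x) = 4
So f'(g(-2)) * g'(-2)
= 2 * (-10) * 4
= -80

-80


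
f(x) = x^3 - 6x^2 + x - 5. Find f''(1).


First derivative:
f'(x) = 3x^2 - 12x + 1
Second derivative:
f''(x) = 6x - 12
Substitute x = 1:
f''(1) = 6 * 1 - 12
= 6 - 12
= -6

-6


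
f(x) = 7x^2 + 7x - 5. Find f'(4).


Differentiate term by term using power and sum rules:
f(x) = 7x^2 + 7x - 5
f'(x) = 14x + 7
Substitute x = 4:
f'(4) = 14 * 4 + 7
= 56 + 7
= 63

63


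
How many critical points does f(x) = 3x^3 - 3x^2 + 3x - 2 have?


Find where f'(x) = 0:
f(x) = 3x^3 - 3x^2 + 3x - 2
f'(x) = 9x^2 - 6x + 3
This is a quadratic in x. Use the discriminant to count real roots.
Discriminant = (-6)^2 - 4 * 9 * 3
= 36 - 108
= -72
Since discriminant < 0, f'(x) = 0 has no real solutions.
Number of critical points: 0

0


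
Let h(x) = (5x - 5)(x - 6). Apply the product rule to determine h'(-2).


Let u(x) = 5x - 5 and v(x) = x - 6
u'(x) = 5
v'(x) = 1
Product rule: h'(x) = u'(x)*v(x) + u(x)*v'(x)
= 5 * (x - 6) + (5x - 5) * 1
At x = -2:
u(-2) = 5 * (-2) - 5 = -15
v(-2) = 1 * (-2) - 6 = -8
h'(-2) = 5 * (-8) + (-15) * 1
= -40 - 15
= -55

-55


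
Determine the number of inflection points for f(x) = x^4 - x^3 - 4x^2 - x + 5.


Inflection points occur where f''(x) = 0 and concavity changes.
f(x) = x^4 - x^3 - 4x^2 - x + 5
f'(x) = 4x^3 - 3x^2 - 8x - 1
f''(x) = 12x^2 - 6x - 8
This is a quadratic in x. Use the discriminant to count real roots.
Discriminant = (-6)^2 - 4 * 12 * (-8)
= 36 - (-384)
= 420
Since discriminant > 0, f''(x) = 0 has 2 distinct real solutions.
A quadratic with two distinct real roots changes sign at each root, so concavity changes at both.
Number of inflection points: 2

2


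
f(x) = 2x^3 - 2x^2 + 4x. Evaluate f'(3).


Differentiate f(x) = 2x^3 - 2x^2 + 4x term by term:
f'(x) = 6x^2 - 4x + 4
Substitute x = 3:
f'(3) = 6 * 3^2 - 4 * 3 + 4
= 54 - 12 + 4
= 46

46


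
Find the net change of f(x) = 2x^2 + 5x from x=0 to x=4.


Net change = f(b) - f(a)
f(x) = 2x^2 + 5x
Compute f(4):
f(4) = 2 * 4^2 + 5 * 4 + 0
= 32 + 20 + 0
= 52
Compute f(0):
f(0) = 2 * 0^2 + 5 * 0 + 0
= 0 + 0 + 0
= 0
Net change = 52 - 0 = 52

52


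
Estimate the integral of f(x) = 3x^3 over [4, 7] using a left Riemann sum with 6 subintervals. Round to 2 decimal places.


Left Riemann sum uses left endpoints of each subinterval.
Interval: [4, 7], n = 6
dx = (7 - 4) / 6 = 1/2
Left endpoints: [4, 9/2, 5, 11/2, 6, 13/2]
f values: [192, 2187/8, 375, 3993/8, 648, 6591/8]
Sum = dx * (sum of f values)
= 1/2 * 22491/8
= 22491/16 ≈ 1405.69

1405.69


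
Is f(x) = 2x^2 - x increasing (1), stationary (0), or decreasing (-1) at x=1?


Compute f'(x) to determine behavior:
f'(x) = 4x - 1
f'(1) = 4 * 1 - 1
= 4 - 1
= 3
Since f'(1) > 0, the function is increasing (1)

1


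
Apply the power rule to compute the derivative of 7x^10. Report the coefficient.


We apply the power rule: d/dx [ax^n] = a*n * x^(n-1)
d/dx [7x^10]
= 7 * 10 * x^(10-1)
= 70x^9
The coefficient is 70

70


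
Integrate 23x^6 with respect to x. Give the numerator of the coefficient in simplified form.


Apply the power rule for integration:
integral of ax^n dx = a/(n+1) * x^(n+1) + C
integral of 23x^6 dx
= 23/7 * x^7 + C
The coefficient in lowest terms is 23/7, and its numerator is 23

23


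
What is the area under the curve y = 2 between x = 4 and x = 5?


The area under a constant function y = 2 is a rectangle.
Width = 5 - 4 = 1
Height = 2
Area = width * height
= 1 * 2
= 2

2


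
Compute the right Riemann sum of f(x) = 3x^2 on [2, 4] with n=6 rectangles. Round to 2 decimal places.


Right Riemann sum uses right endpoints of each subinterval.
Interval: [2, 4], n = 6
dx = (4 - 2) / 6 = 1/3
Right endpoints: [7/3, 8/3, 3, 10/3, 11/3, 4]
f values: [49/3, 64/3, 27, 100/3, 121/3, 48]
Sum = dx * (sum of f values)
= 1/3 * 559/3
= 559/9 ≈ 62.11

62.11


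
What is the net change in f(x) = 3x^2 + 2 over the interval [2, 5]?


Net change = f(b) - f(a)
f(x) = 3x^2 + 2
Compute f(5):
f(5) = 3 * 5^2 + 0 * 5 + 2
= 75 + 0 + 2
= 77
Compute f(2):
f(2) = 3 * 2^2 + 0 * 2 + 2
= 12 + 0 + 2
= 14
Net change = 77 - 14 = 63

63


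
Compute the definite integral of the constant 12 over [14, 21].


The integral of a constant k over [a, b] equals k * (b - a).
integral from 14 to 21 of 12 dx
= 12 * (21 - 14)
= 12 * 7
= 84

84


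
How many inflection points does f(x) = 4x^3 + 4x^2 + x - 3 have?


Inflection points occur where f''(x) = 0 and concavity changes.
f(x) = 4x^3 + 4x^2 + x - 3
f'(x) = 12x^2 + 8x + 1
f''(x) = 24x + 8
Set f''(x) = 0:
24x + 8 = 0
x = -8 / 24 = -1/3
Since f''(x) is linear (degree 1), it changes sign at this point.
Therefore there is exactly 1 inflection point.

1


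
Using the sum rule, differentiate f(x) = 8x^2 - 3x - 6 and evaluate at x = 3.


Differentiate term by term using power and sum rules:
f(x) = 8x^2 - 3x - 6
f'(x) = 16x - 3
Substitute x = 3:
f'(3) = 16 * 3 - 3
= 48 - 3
= 45

45


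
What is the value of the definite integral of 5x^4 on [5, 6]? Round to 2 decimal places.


Find the antiderivative of 5x^4:
F(x) = 5/5 * x^5
Apply the Fundamental Theorem of Calculus:
F(6) - F(5)
= 5/5 * 6^5 - 5/5 * 5^5
= 5/5 * (7776 - 3125)
= 5/5 * 4651
= 4651 = 4651.00

4651.00


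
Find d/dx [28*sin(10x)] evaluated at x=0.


Apply the chain rule to differentiate 28*sin(10x):
d/dx [28*sin(10x)]
= 28 * cos(10x) * d/dx(10x)
= 28 * 10 * cos(10x)
= 280 * cos(10x)
Evaluate at x = 0:
= 280 * cos(0)
= 280 * 1
= 280

280


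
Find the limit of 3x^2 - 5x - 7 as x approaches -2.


Since polynomials are continuous, we use direct substitution.
lim(x->-2) of 3x^2 - 5x - 7
= 3 * (-2)^2 - 5 * (-2) - 7
= 12 + 10 - 7
= 15

15


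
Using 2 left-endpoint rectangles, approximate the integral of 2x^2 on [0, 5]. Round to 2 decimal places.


Left Riemann sum uses left endpoints of each subinterval.
Interval: [0, 5], n = 2
dx = (5 - 0) / 2 = 5/2
Left endpoints: [0, 5/2]
f values: [0, 25/2]
Sum = dx * (sum of f values)
= 5/2 * 25/2
= 125/4 = 31.25

31.25


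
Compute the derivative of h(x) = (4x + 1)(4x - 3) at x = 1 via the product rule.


Let u(x) = 4x + 1 and v(x) = 4x - 3
u'(x) = 4
v'(x) = 4
Product rule: h'(x) = u'(x)*v(x) + u(x)*v'(x)
= 4 * (4x - 3) + (4x + 1) * 4
At x = 1:
u(1) = 4 * 1 + 1 = 5
v(1) = 4 * 1 - 3 = 1
h'(1) = 4 * 1 + 5 * 4
= 4 + 20
= 24

24


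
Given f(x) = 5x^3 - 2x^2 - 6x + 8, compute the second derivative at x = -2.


First derivative:
f'(x) = 15x^2 - 4x - 6
Second derivative:
f''(x) = 30x - 4
Substitute x = -2:
f''(-2) = 30 * (-2) - 4
= -60 - 4
= -64

-64


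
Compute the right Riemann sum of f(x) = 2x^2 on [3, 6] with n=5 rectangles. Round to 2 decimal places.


Right Riemann sum uses right endpoints of each subinterval.
Interval: [3, 6], n = 5
dx = (6 - 3) / 5 = 3/5
Right endpoints: [18/5, 21/5, 24/5, 27/5, 6]
f values: [648/25, 882/25, 1152/25, 1458/25, 72]
Sum = dx * (sum of f values)
= 3/5 * 1188/5
= 3564/25 = 142.56

142.56


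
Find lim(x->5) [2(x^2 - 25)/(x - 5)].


Direct substitution gives 0/0, so we factor the numerator.
Factor: 2(x^2 - 25) = 2 * (x - 5)(x + 5)
Cancel the common factor (x - 5):
2(x^2 - 25)/(x - 5) = 2 * (x + 5)
Now substitute x = 5:
= 2 * (5 + 5) = 20

20


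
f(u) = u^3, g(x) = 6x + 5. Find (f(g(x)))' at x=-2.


Using the chain rule: (f(g(x)))' = f'(g(x)) * g'(x)
First, find g(-2):
g(-2) = 6 * (-2) + 5 = -7
Next, f'(u) = 3u^2
And g'(x) = 6
So f'(g(-2)) * g'(-2)
= 3 * (-7)^2 * 6
= 3 * 49 * 6
= 882

882


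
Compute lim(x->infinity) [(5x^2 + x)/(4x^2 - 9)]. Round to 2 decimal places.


For limits at infinity with equal-degree polynomials,
we compare leading coefficients.
Numerator leading term: 5x^2
Denominator leading term: 4x^2
Divide both by x^2:
lim = (5 + 1/x) / (4 - 9/x^2)
As x -> infinity, the 1/x and 1/x^2 terms vanish:
= 5/4 = 1.25

1.25


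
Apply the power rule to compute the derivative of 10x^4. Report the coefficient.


We apply the power rule: d/dx [ax^n] = a*n * x^(n-1)
d/dx [10x^4]
= 10 * 4 * x^(4-1)
= 40x^3
The coefficient is 40

40


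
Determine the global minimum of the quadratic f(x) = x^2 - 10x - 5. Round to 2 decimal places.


For a quadratic f(x) = ax^2 + bx + c with a > 0, the minimum is at the vertex.
Vertex x-coordinate: x = -b/(2a)
x = -(-10) / (2 * 1)
x = 10/2 = 5
Substitute back to find the minimum value:
f(5) = 1 * 5^2 - 10 * 5 - 5
= 25 - 50 - 5
= -30 = -30.00

-30.00


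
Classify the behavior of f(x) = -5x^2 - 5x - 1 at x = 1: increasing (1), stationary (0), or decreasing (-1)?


Compute f'(x) to determine behavior:
f'(x) = -10x - 5
f'(1) = -10 * 1 - 5
= -10 - 5
= -15
Since f'(1) < 0, the function is decreasing (-1)

-1


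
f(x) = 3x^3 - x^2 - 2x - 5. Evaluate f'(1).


Differentiate f(x) = 3x^3 - x^2 - 2x - 5 term by term:
f'(x) = 9x^2 - 2x - 2
Substitute x = 1:
f'(1) = 9 * 1^2 - 2 * 1 - 2
= 9 - 2 - 2
= 5

5


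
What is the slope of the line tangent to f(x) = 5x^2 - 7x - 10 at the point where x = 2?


The slope of the tangent line equals f'(x) at the point.
f(x) = 5x^2 - 7x - 10
f'(x) = 10x - 7
At x = 2:
f'(2) = 10 * 2 - 7
= 20 - 7
= 13

13


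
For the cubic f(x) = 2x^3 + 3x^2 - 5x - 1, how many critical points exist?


Find where f'(x) = 0:
f(x) = 2x^3 + 3x^2 - 5x - 1
f'(x) = 6x^2 + 6x - 5
This is a quadratic in x. Use the discriminant to count real roots.
Discriminant = (6)^2 - 4 * 6 * (-5)
= 36 - (-120)
= 156
Since discriminant > 0, f'(x) = 0 has 2 real solutions.
Number of critical points: 2

2


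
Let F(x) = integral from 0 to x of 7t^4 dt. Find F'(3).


By the Fundamental Theorem of Calculus (Part 1):
If F(x) = integral from 0 to x of f(t) dt, then F'(x) = f(x)
Here f(t) = 7t^4
So F'(x) = 7x^4
Evaluate at x = 3:
F'(3) = 7 * 3^4
= 7 * 81
= 567

567


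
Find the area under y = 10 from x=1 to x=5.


The area under a constant function y = 10 is a rectangle.
Width = 5 - 1 = 4
Height = 10
Area = width * height
= 4 * 10
= 40

40


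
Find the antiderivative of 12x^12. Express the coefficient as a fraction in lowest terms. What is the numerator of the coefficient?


Apply the power rule for integration:
integral of ax^n dx = a/(n+1) * x^(n+1) + C
integral of 12x^12 dx
= 12/13 * x^13 + C
The coefficient in lowest terms is 12/13, and its numerator is 12

12


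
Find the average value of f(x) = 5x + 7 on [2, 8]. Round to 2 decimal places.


Average value = 1/(b-a) * integral from a to b of f(x) dx
First compute the integral of 5x + 7:
F(x) = (5/2)x^2 + 7x
F(8) = 5/2 * 64 + 7 * 8 = 216
F(2) = 5/2 * 4 + 7 * 2 = 24
Integral = 216 - 24 = 192
Average = 192 / (8 - 2) = 192 / 6
= 32 = 32.00

32.00


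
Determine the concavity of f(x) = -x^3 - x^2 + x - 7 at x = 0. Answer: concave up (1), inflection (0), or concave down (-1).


Concavity is determined by the sign of f''(x).
f(x) = -x^3 - x^2 + x - 7
f'(x) = -3x^2 - 2x + 1
f''(x) = -6x - 2
f''(0) = -6 * 0 - 2
= 0 - 2
= -2
Since f''(0) < 0, the function is concave down (-1)

-1


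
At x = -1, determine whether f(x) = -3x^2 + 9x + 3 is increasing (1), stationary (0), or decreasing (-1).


Compute f'(x) to determine behavior:
f'(x) = -6x + 9
f'(-1) = -6 * (-1) + 9
= 6 + 9
= 15
Since f'(-1) > 0, the function is increasing (1)

1


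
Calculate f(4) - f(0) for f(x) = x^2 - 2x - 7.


Net change = f(b) - f(a)
f(x) = x^2 - 2x - 7
Compute f(4):
f(4) = 1 * 4^2 - 2 * 4 - 7
= 16 - 8 - 7
= 1
Compute f(0):
f(0) = 1 * 0^2 - 2 * 0 - 7
= 0 + 0 - 7
= -7
Net change = 1 - (-7) = 8

8


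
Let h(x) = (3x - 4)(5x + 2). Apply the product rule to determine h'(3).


Let u(x) = 3x - 4 and v(x) = 5x + 2
u'(x) = 3
v'(x) = 5
Product rule: h'(x) = u'(x)*v(x) + u(x)*v'(x)
= 3 * (5x + 2) + (3x - 4) * 5
At x = 3:
u(3) = 3 * 3 - 4 = 5
v(3) = 5 * 3 + 2 = 17
h'(3) = 3 * 17 + 5 * 5
= 51 + 25
= 76

76


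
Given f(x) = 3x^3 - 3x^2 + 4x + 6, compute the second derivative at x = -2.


First derivative:
f'(x) = 9x^2 - 6x + 4
Second derivative:
f''(x) = 18x - 6
Substitute x = -2:
f''(-2) = 18 * (-2) - 6
= -36 - 6
= -42

-42


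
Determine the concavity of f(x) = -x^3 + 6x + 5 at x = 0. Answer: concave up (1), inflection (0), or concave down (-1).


Concavity is determined by the sign of f''(x).
f(x) = -x^3 + 6x + 5
f'(x) = -3x^2 + 6
f''(x) = -6x
f''(0) = -6 * 0 + 0
= 0 + 0
= 0
f''(0) = 0, and f''(x) is linear with nonzero slope -6, so f'' changes sign at x = 0. Hence the function is at an inflection point (0)

0


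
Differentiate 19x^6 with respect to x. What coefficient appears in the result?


We apply the power rule: d/dx [ax^n] = a*n * x^(n-1)
d/dx [19x^6]
= 19 * 6 * x^(6-1)
= 114x^5
The coefficient is 114

114


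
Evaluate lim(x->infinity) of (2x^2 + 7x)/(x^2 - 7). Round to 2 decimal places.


For limits at infinity with equal-degree polynomials,
we compare leading coefficients.
Numerator leading term: 2x^2
Denominator leading term: x^2
Divide both by x^2:
lim = (2 + 7/x) / (1 - 7/x^2)
As x -> infinity, the 1/x and 1/x^2 terms vanish:
= 2/1 = 2 = 2.00

2.00


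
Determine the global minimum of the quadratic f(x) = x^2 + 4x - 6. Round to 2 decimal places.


For a quadratic f(x) = ax^2 + bx + c with a > 0, the minimum is at the vertex.
Vertex x-coordinate: x = -b/(2a)
x = -(4) / (2 * 1)
x = -4/2 = -2
Substitute back to find the minimum value:
f(-2) = 1 * (-2)^2 + 4 * (-2) - 6
= 4 - 8 - 6
= -10 = -10.00

-10.00


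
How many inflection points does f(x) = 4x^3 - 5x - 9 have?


Inflection points occur where f''(x) = 0 and concavity changes.
f(x) = 4x^3 - 5x - 9
f'(x) = 12x^2 - 5
f''(x) = 24x
Set f''(x) = 0:
24x = 0
x = 0 / 24 = 0
Since f''(x) is linear (degree 1), it changes sign at this point.
Therefore there is exactly 1 inflection point.

1


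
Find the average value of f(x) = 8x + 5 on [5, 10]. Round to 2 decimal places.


Average value = 1/(b-a) * integral from a to b of f(x) dx
First compute the integral of 8x + 5:
F(x) = 4x^2 + 5x
F(10) = 4 * 100 + 5 * 10 = 450
F(5) = 4 * 25 + 5 * 5 = 125
Integral = 450 - 125 = 325
Average = 325 / (10 - 5) = 325 / 5
= 65 = 65.00

65.00


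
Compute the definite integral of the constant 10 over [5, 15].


The integral of a constant k over [a, b] equals k * (b - a).
integral from 5 to 15 of 10 dx
= 10 * (15 - 5)
= 10 * 10
= 100

100


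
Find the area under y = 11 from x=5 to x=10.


The area under a constant function y = 11 is a rectangle.
Width = 10 - 5 = 5
Height = 11
Area = width * height
= 5 * 11
= 55

55


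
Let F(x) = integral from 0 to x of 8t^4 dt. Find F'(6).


By the Fundamental Theorem of Calculus (Part 1):
If F(x) = integral from 0 to x of f(t) dt, then F'(x) = f(x)
Here f(t) = 8t^4
So F'(x) = 8x^4
Evaluate at x = 6:
F'(6) = 8 * 6^4
= 8 * 1296
= 10368

10368


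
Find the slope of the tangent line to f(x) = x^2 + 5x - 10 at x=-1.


The slope of the tangent line equals f'(x) at the point.
f(x) = x^2 + 5x - 10
f'(x) = 2x + 5
At x = -1:
f'(-1) = 2 * (-1) + 5
= -2 + 5
= 3

3


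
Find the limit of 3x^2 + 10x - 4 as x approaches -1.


Since polynomials are continuous, we use direct substitution.
lim(x->-1) of 3x^2 + 10x - 4
= 3 * (-1)^2 + 10 * (-1) - 4
= 3 - 10 - 4
= -11

-11


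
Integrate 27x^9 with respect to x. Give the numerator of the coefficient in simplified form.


Apply the power rule for integration:
integral of ax^n dx = a/(n+1) * x^(n+1) + C
integral of 27x^9 dx
= 27/10 * x^10 + C
The coefficient in lowest terms is 27/10, and its numerator is 27

27


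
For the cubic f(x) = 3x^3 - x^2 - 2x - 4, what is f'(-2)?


Differentiate f(x) = 3x^3 - x^2 - 2x - 4 term by term:
f'(x) = 9x^2 - 2x - 2
Substitute x = -2:
f'(-2) = 9 * (-2)^2 - 2 * (-2) - 2
= 36 + 4 - 2
= 38

38


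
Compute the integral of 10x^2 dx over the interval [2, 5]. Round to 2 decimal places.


Find the antiderivative of 10x^2:
F(x) = 10/3 * x^3
Apply the Fundamental Theorem of Calculus:
F(5) - F(2)
= 10/3 * 5^3 - 10/3 * 2^3
= 10/3 * (125 - 8)
= 10/3 * 117
= 390 = 390.00

390.00


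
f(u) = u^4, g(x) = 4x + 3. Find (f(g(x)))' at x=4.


Using the chain rule: (f(g(x)))' = f'(g(x)) * g'(x)
First, find g(4):
g(4) = 4 * 4 + 3 = 19
Next, f'(u) = 4u^3
And g'(x) = 4
So f'(g(4)) * g'(4)
= 4 * 19^3 * 4
= 4 * 6859 * 4
= 109744

109744


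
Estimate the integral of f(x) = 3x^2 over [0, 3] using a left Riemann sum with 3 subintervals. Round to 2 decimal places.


Left Riemann sum uses left endpoints of each subinterval.
Interval: [0, 3], n = 3
dx = (3 - 0) / 3 = 1
Left endpoints: [0, 1, 2]
f values: [0, 3, 12]
Sum = dx * (sum of f values)
= 1 * 15
= 15 = 15.00

15.00


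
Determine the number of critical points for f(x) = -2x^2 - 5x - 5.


Find where f'(x) = 0:
f'(x) = -4x - 5
Set f'(x) = 0:
-4x - 5 = 0
x = 5 / (-4) = -5/4
This is a linear equation in x, so there is exactly one solution.
Number of critical points: 1

1


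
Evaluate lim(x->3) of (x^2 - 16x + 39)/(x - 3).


Direct substitution gives 0/0, so we factor the numerator.
Factor: (x^2 - 16x + 39) = (x - 3)(x - 13)
Cancel the common factor (x - 3):
(x^2 - 16x + 39)/(x - 3) = (x - 13)
Now substitute x = 3:
= (3) - (13) = -10

-10


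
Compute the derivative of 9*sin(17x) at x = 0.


Apply the chain rule to differentiate 9*sin(17x):
d/dx [9*sin(17x)]
= 9 * cos(17x) * d/dx(17x)
= 9 * 17 * cos(17x)
= 153 * cos(17x)
Evaluate at x = 0:
= 153 * cos(0)
= 153 * 1
= 153

153


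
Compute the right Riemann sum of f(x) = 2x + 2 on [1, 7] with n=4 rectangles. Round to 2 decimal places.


Right Riemann sum uses right endpoints of each subinterval.
Interval: [1, 7], n = 4
dx = (7 - 1) / 4 = 3/2
Right endpoints: [5/2, 4, 11/2, 7]
f values: [7, 10, 13, 16]
Sum = dx * (sum of f values)
= 3/2 * 46
= 69 = 69.00

69.00


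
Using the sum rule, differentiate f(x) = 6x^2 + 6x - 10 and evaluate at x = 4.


Differentiate term by term using power and sum rules:
f(x) = 6x^2 + 6x - 10
f'(x) = 12x + 6
Substitute x = 4:
f'(4) = 12 * 4 + 6
= 48 + 6
= 54

54


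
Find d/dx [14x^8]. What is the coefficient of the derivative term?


We apply the power rule: d/dx [ax^n] = a*n * x^(n-1)
d/dx [14x^8]
= 14 * 8 * x^(8-1)
= 112x^7
The coefficient is 112

112


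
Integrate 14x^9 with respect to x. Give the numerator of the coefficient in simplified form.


Apply the power rule for integration:
integral of ax^n dx = a/(n+1) * x^(n+1) + C
integral of 14x^9 dx
= 14/10 * x^10 + C
= 7/5 * x^10 + C
The coefficient in lowest terms is 7/5, and its numerator is 7

7


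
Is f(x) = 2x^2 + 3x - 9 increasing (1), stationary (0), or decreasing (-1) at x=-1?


Compute f'(x) to determine behavior:
f'(x) = 4x + 3
f'(-1) = 4 * (-1) + 3
= -4 + 3
= -1
Since f'(-1) < 0, the function is decreasing (-1)

-1


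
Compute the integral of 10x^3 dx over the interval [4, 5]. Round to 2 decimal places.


Find the antiderivative of 10x^3:
F(x) = 10/4 * x^4
Apply the Fundamental Theorem of Calculus:
F(5) - F(4)
= 10/4 * 5^4 - 10/4 * 4^4
= 10/4 * (625 - 256)
= 10/4 * 369
= 1845/2 = 922.50

922.50


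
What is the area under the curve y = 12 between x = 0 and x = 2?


The area under a constant function y = 12 is a rectangle.
Width = 2 - 0 = 2
Height = 12
Area = width * height
= 2 * 12
= 24

24


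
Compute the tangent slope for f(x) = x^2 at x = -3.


The slope of the tangent line equals f'(x) at the point.
f(x) = x^2
f'(x) = 2x
At x = -3:
f'(-3) = 2 * (-3) + 0
= -6 + 0
= -6

-6


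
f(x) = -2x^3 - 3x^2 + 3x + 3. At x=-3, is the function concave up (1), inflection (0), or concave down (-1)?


Concavity is determined by the sign of f''(x).
f(x) = -2x^3 - 3x^2 + 3x + 3
f'(x) = -6x^2 - 6x + 3
f''(x) = -12x - 6
f''(-3) = -12 * (-3) - 6
= 36 - 6
= 30
Since f''(-3) > 0, the function is concave up (1)

1


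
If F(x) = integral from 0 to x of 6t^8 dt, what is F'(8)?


By the Fundamental Theorem of Calculus (Part 1):
If F(x) = integral from 0 to x of f(t) dt, then F'(x) = f(x)
Here f(t) = 6t^8
So F'(x) = 6x^8
Evaluate at x = 8:
F'(8) = 6 * 8^8
= 6 * 16777216
= 100663296

100663296


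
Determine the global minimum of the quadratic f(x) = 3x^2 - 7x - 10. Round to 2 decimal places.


For a quadratic f(x) = ax^2 + bx + c with a > 0, the minimum is at the vertex.
Vertex x-coordinate: x = -b/(2a)
x = -(-7) / (2 * 3)
x = 7/6
Substitute back to find the minimum value:
f(7/6) = 3 * (7/6)^2 - 7 * (7/6) - 10
= 49/12 - 49/6 - 10
= -169/12 ≈ -14.08

-14.08


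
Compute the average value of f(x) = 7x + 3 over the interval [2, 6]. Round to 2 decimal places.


Average value = 1/(b-a) * integral from a to b of f(x) dx
First compute the integral of 7x + 3:
F(x) = (7/2)x^2 + 3x
F(6) = 7/2 * 36 + 3 * 6 = 144
F(2) = 7/2 * 4 + 3 * 2 = 20
Integral = 144 - 20 = 124
Average = 124 / (6 - 2) = 124 / 4
= 31 = 31.00

31.00


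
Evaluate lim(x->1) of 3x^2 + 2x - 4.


Since polynomials are continuous, we use direct substitution.
lim(x->1) of 3x^2 + 2x - 4
= 3 * 1^2 + 2 * 1 - 4
= 3 + 2 - 4
= 1

1


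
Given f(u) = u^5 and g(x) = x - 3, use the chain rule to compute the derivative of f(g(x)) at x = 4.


Using the chain rule: (f(g(x)))' = f'(g(x)) * g'(x)
First, find g(4):
g(4) = 1 * 4 - 3 = 1
Next, f'(u) = 5u^4
And g'(x) = 1
So f'(g(4)) * g'(4)
= 5 * 1^4 * 1
= 5 * 1 * 1
= 5

5


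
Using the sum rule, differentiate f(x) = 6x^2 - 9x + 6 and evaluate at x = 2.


Differentiate term by term using power and sum rules:
f(x) = 6x^2 - 9x + 6
f'(x) = 12x - 9
Substitute x = 2:
f'(2) = 12 * 2 - 9
= 24 - 9
= 15

15


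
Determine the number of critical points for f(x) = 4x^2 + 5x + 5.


Find where f'(x) = 0:
f'(x) = 8x + 5
Set f'(x) = 0:
8x + 5 = 0
x = -5 / 8 = -5/8
This is a linear equation in x, so there is exactly one solution.
Number of critical points: 1

1


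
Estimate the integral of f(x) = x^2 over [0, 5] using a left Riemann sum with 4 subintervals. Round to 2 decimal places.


Left Riemann sum uses left endpoints of each subinterval.
Interval: [0, 5], n = 4
dx = (5 - 0) / 4 = 5/4
Left endpoints: [0, 5/4, 5/2, 15/4]
f values: [0, 25/16, 25/4, 225/16]
Sum = dx * (sum of f values)
= 5/4 * 175/8
= 875/32 ≈ 27.34

27.34


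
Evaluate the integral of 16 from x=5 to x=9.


The integral of a constant k over [a, b] equals k * (b - a).
integral from 5 to 9 of 16 dx
= 16 * (9 - 5)
= 16 * 4
= 64

64


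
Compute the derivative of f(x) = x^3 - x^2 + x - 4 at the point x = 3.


Differentiate f(x) = x^3 - x^2 + x - 4 term by term:
f'(x) = 3x^2 - 2x + 1
Substitute x = 3:
f'(3) = 3 * 3^2 - 2 * 3 + 1
= 27 - 6 + 1
= 22

22


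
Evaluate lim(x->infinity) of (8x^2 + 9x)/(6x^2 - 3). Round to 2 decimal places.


For limits at infinity with equal-degree polynomials,
we compare leading coefficients.
Numerator leading term: 8x^2
Denominator leading term: 6x^2
Divide both by x^2:
lim = (8 + 9/x) / (6 - 3/x^2)
As x -> infinity, the 1/x and 1/x^2 terms vanish:
= 8/6 = 4/3 ≈ 1.33

1.33


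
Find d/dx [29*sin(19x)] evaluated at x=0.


Apply the chain rule to differentiate 29*sin(19x):
d/dx [29*sin(19x)]
= 29 * cos(19x) * d/dx(19x)
= 29 * 19 * cos(19x)
= 551 * cos(19x)
Evaluate at x = 0:
= 551 * cos(0)
= 551 * 1
= 551

551


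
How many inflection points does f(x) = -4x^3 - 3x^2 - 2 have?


Inflection points occur where f''(x) = 0 and concavity changes.
f(x) = -4x^3 - 3x^2 - 2
f'(x) = -12x^2 - 6x
f''(x) = -24x - 6
Set f''(x) = 0:
-24x - 6 = 0
x = 6 / (-24) = -1/4
Since f''(x) is linear (degree 1), it changes sign at this point.
Therefore there is exactly 1 inflection point.

1


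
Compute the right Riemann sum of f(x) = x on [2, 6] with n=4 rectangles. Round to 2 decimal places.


Right Riemann sum uses right endpoints of each subinterval.
Interval: [2, 6], n = 4
dx = (6 - 2) / 4 = 1
Right endpoints: [3, 4, 5, 6]
f values: [3, 4, 5, 6]
Sum = dx * (sum of f values)
= 1 * 18
= 18 = 18.00

18.00


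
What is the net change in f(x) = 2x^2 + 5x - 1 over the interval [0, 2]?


Net change = f(b) - f(a)
f(x) = 2x^2 + 5x - 1
Compute f(2):
f(2) = 2 * 2^2 + 5 * 2 - 1
= 8 + 10 - 1
= 17
Compute f(0):
f(0) = 2 * 0^2 + 5 * 0 - 1
= 0 + 0 - 1
= -1
Net change = 17 - (-1) = 18

18


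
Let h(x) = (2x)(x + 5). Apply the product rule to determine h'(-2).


Let u(x) = 2x and v(x) = x + 5
u'(x) = 2
v'(x) = 1
Product rule: h'(x) = u'(x)*v(x) + u(x)*v'(x)
= 2 * (x + 5) + (2x) * 1
At x = -2:
u(-2) = 2 * (-2) + 0 = -4
v(-2) = 1 * (-2) + 5 = 3
h'(-2) = 2 * 3 + (-4) * 1
= 6 - 4
= 2

2


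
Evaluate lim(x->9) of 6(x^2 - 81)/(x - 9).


Direct substitution gives 0/0, so we factor the numerator.
Factor: 6(x^2 - 81) = 6 * (x - 9)(x + 9)
Cancel the common factor (x - 9):
6(x^2 - 81)/(x - 9) = 6 * (x + 9)
Now substitute x = 9:
= 6 * (9 + 9) = 108

108


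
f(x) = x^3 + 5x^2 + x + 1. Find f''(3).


First derivative:
f'(x) = 3x^2 + 10x + 1
Second derivative:
f''(x) = 6x + 10
Substitute x = 3:
f''(3) = 6 * 3 + 10
= 18 + 10
= 28

28


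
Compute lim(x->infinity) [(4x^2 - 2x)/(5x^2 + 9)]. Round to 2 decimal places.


For limits at infinity with equal-degree polynomials,
we compare leading coefficients.
Numerator leading term: 4x^2
Denominator leading term: 5x^2
Divide both by x^2:
lim = (4 - 2/x) / (5 + 9/x^2)
As x -> infinity, the 1/x and 1/x^2 terms vanish:
= 4/5 = 0.80

0.80


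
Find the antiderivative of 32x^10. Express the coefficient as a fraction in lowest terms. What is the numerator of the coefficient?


Apply the power rule for integration:
integral of ax^n dx = a/(n+1) * x^(n+1) + C
integral of 32x^10 dx
= 32/11 * x^11 + C
The coefficient in lowest terms is 32/11, and its numerator is 32

32


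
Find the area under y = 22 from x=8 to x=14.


The area under a constant function y = 22 is a rectangle.
Width = 14 - 8 = 6
Height = 22
Area = width * height
= 6 * 22
= 132

132


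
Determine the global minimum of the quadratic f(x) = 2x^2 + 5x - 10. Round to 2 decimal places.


For a quadratic f(x) = ax^2 + bx + c with a > 0, the minimum is at the vertex.
Vertex x-coordinate: x = -b/(2a)
x = -(5) / (2 * 2)
x = -5/4
Substitute back to find the minimum value:
f(-5/4) = 2 * (-5/4)^2 + 5 * (-5/4) - 10
= 25/8 - 25/4 - 10
= -105/8 ≈ -13.13

-13.13


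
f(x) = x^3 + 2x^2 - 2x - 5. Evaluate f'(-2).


Differentiate f(x) = x^3 + 2x^2 - 2x - 5 term by term:
f'(x) = 3x^2 + 4x - 2
Substitute x = -2:
f'(-2) = 3 * (-2)^2 + 4 * (-2) - 2
= 12 - 8 - 2
= 2

2


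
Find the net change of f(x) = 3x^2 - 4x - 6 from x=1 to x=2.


Net change = f(b) - f(a)
f(x) = 3x^2 - 4x - 6
Compute f(2):
f(2) = 3 * 2^2 - 4 * 2 - 6
= 12 - 8 - 6
= -2
Compute f(1):
f(1) = 3 * 1^2 - 4 * 1 - 6
= 3 - 4 - 6
= -7
Net change = -2 - (-7) = 5

5


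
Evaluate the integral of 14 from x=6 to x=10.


The integral of a constant k over [a, b] equals k * (b - a).
integral from 6 to 10 of 14 dx
= 14 * (10 - 6)
= 14 * 4
= 56

56


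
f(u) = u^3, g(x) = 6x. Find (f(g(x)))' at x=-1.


Using the chain rule: (f(g(x)))' = f'(g(x)) * g'(x)
First, find g(-1):
g(-1) = 6 * (-1) + 0 = -6
Next, f'(u) = 3u^2
And g'(x) = 6
So f'(g(-1)) * g'(-1)
= 3 * (-6)^2 * 6
= 3 * 36 * 6
= 648

648


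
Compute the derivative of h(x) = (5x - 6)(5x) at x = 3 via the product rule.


Let u(x) = 5x - 6 and v(x) = 5x
u'(x) = 5
v'(x) = 5
Product rule: h'(x) = u'(x)*v(x) + u(x)*v'(x)
= 5 * (5x) + (5x - 6) * 5
At x = 3:
u(3) = 5 * 3 - 6 = 9
v(3) = 5 * 3 + 0 = 15
h'(3) = 5 * 15 + 9 * 5
= 75 + 45
= 120

120


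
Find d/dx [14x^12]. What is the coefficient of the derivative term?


We apply the power rule: d/dx [ax^n] = a*n * x^(n-1)
d/dx [14x^12]
= 14 * 12 * x^(12-1)
= 168x^11
The coefficient is 168

168


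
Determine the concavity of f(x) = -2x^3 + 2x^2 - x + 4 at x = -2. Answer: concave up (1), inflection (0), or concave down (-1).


Concavity is determined by the sign of f''(x).
f(x) = -2x^3 + 2x^2 - x + 4
f'(x) = -6x^2 + 4x - 1
f''(x) = -12x + 4
f''(-2) = -12 * (-2) + 4
= 24 + 4
= 28
Since f''(-2) > 0, the function is concave up (1)

1


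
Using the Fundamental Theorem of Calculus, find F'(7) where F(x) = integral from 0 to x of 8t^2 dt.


By the Fundamental Theorem of Calculus (Part 1):
If F(x) = integral from 0 to x of f(t) dt, then F'(x) = f(x)
Here f(t) = 8t^2
So F'(x) = 8x^2
Evaluate at x = 7:
F'(7) = 8 * 7^2
= 8 * 49
= 392

392


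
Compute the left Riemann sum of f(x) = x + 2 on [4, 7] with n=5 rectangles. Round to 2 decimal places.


Left Riemann sum uses left endpoints of each subinterval.
Interval: [4, 7], n = 5
dx = (7 - 4) / 5 = 3/5
Left endpoints: [4, 23/5, 26/5, 29/5, 32/5]
f values: [6, 33/5, 36/5, 39/5, 42/5]
Sum = dx * (sum of f values)
= 3/5 * 36
= 108/5 = 21.60

21.60


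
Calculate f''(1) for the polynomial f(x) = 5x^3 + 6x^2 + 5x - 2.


First derivative:
f'(x) = 15x^2 + 12x + 5
Second derivative:
f''(x) = 30x + 12
Substitute x = 1:
f''(1) = 30 * 1 + 12
= 30 + 12
= 42

42


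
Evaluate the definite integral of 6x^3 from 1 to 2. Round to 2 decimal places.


Find the antiderivative of 6x^3:
F(x) = 6/4 * x^4
Apply the Fundamental Theorem of Calculus:
F(2) - F(1)
= 6/4 * 2^4 - 6/4 * 1^4
= 6/4 * (16 - 1)
= 6/4 * 15
= 45/2 = 22.50

22.50


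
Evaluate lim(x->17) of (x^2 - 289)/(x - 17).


Direct substitution gives 0/0, so we factor the numerator.
Factor: (x^2 - 289) = (x - 17)(x + 17)
Cancel the common factor (x - 17):
(x^2 - 289)/(x - 17) = (x + 17)
Now substitute x = 17:
= (17 + 17) = 34

34


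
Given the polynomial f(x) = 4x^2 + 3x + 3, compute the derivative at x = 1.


Differentiate term by term using power and sum rules:
f(x) = 4x^2 + 3x + 3
f'(x) = 8x + 3
Substitute x = 1:
f'(1) = 8 * 1 + 3
= 8 + 3
= 11

11


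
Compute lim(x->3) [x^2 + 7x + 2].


Since polynomials are continuous, we use direct substitution.
lim(x->3) of x^2 + 7x + 2
= 1 * 3^2 + 7 * 3 + 2
= 9 + 21 + 2
= 32

32


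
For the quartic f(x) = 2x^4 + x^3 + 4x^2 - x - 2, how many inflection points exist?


Inflection points occur where f''(x) = 0 and concavity changes.
f(x) = 2x^4 + x^3 + 4x^2 - x - 2
f'(x) = 8x^3 + 3x^2 + 8x - 1
f''(x) = 24x^2 + 6x + 8
This is a quadratic in x. Use the discriminant to count real roots.
Discriminant = (6)^2 - 4 * 24 * 8
= 36 - 768
= -732
Since discriminant < 0, f''(x) = 0 has no real solutions.
Number of inflection points: 0

0


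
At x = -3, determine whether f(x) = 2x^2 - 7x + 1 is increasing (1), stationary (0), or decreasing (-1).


Compute f'(x) to determine behavior:
f'(x) = 4x - 7
f'(-3) = 4 * (-3) - 7
= -12 - 7
= -19
Since f'(-3) < 0, the function is decreasing (-1)

-1


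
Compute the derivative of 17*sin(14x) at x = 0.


Apply the chain rule to differentiate 17*sin(14x):
d/dx [17*sin(14x)]
= 17 * cos(14x) * d/dx(14x)
= 17 * 14 * cos(14x)
= 238 * cos(14x)
Evaluate at x = 0:
= 238 * cos(0)
= 238 * 1
= 238

238


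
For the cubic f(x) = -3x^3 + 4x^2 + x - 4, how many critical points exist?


Find where f'(x) = 0:
f(x) = -3x^3 + 4x^2 + x - 4
f'(x) = -9x^2 + 8x + 1
This is a quadratic in x. Use the discriminant to count real roots.
Discriminant = (8)^2 - 4 * (-9) * 1
= 64 - (-36)
= 100
Since discriminant > 0, f'(x) = 0 has 2 real solutions.
Number of critical points: 2

2


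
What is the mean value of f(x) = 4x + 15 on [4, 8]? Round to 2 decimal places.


Average value = 1/(b-a) * integral from a to b of f(x) dx
First compute the integral of 4x + 15:
F(x) = 2x^2 + 15x
F(8) = 2 * 64 + 15 * 8 = 248
F(4) = 2 * 16 + 15 * 4 = 92
Integral = 248 - 92 = 156
Average = 156 / (8 - 4) = 156 / 4
= 39 = 39.00

39.00


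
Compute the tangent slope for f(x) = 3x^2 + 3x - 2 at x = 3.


The slope of the tangent line equals f'(x) at the point.
f(x) = 3x^2 + 3x - 2
f'(x) = 6x + 3
At x = 3:
f'(3) = 6 * 3 + 3
= 18 + 3
= 21

21


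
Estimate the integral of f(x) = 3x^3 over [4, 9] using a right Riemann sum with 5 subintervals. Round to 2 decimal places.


Right Riemann sum uses right endpoints of each subinterval.
Interval: [4, 9], n = 5
dx = (9 - 4) / 5 = 1
Right endpoints: [5, 6, 7, 8, 9]
f values: [375, 648, 1029, 1536, 2187]
Sum = dx * (sum of f values)
= 1 * 5775
= 5775 = 5775.00

5775.00
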